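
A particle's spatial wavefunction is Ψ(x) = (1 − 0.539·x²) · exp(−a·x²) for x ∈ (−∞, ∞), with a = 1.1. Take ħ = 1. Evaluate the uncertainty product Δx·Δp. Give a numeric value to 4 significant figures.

0.5084

Δx = √(⟨x²⟩−⟨x⟩²), Δp = √(⟨p²⟩−⟨p⟩²).
Expand each integrand as polynomial × e^(−2ax²) and use ∫x^(2j)·e^(−2ax²) dx = (2j−1)!!/(4a)^j · √(π/(2a)), odd powers → 0; here √(π/(2a)) = 1.1950. Differentiate with the product rule, d/dx e^(−ax²) = −2ax·e^(−ax²).
Normalization: ∫|Ψ|² dx = 0.95601.
⟨x⟩ = 0.0000, ⟨x²⟩ = 0.13923 ⇒ Δx = 0.37313.
⟨p⟩ = 0.0000, ⟨p²⟩ = 1.8563 ⇒ Δp = 1.3624.
Δx·Δp = 0.50837.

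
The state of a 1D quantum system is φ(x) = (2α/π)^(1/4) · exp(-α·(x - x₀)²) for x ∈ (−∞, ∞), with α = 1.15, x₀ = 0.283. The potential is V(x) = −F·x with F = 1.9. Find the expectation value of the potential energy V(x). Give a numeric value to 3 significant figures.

-0.538

⟨V⟩ = ∫ V(x)·|φ|² dx.
Gaussian moments (u = x − x₀): ∫u^(2j)·e^(−2αu²) du = (2j−1)!!/(4α)^j · √(π/(2α)), odd powers integrate to 0; here √(π/(2α)) = 1.1687.
⟨V⟩ = -0.53770.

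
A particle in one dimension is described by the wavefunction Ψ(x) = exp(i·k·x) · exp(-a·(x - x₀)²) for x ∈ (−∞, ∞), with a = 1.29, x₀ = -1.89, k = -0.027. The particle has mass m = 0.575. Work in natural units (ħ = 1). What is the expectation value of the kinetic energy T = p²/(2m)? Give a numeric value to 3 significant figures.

T = −(ħ²/2m) d²/dx², so ⟨T⟩ = −(ħ²/2m) ∫ Ψ*·Ψ'' dx / ∫|Ψ|² dx; with m = 0.575.
Gaussian moments (u = x − x₀): ∫u^(2j)·e^(−2au²) du = (2j−1)!!/(4a)^j · √(π/(2a)), odd powers integrate to 0; here √(π/(2a)) = 1.1035. Derivatives: Ψ′ = (ik − 2au)·Ψ, Ψ″ = ((ik − 2au)² − 2a)·Ψ; the odd-in-u pieces drop out.
State is unnormalized: ∫|Ψ|² dx = 1.1035, and ∫Ψ*·(−ħ²/2m · Ψ'') dx = 1.2385, so ⟨T⟩ = 1.2385 / 1.1035.
⟨T⟩ = 1.1224.

1.12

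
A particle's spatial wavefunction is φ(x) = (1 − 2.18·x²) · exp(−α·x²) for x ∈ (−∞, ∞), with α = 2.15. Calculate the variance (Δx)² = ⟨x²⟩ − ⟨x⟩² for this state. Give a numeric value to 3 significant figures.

0.0751

Compute ⟨x⟩ and ⟨x²⟩ separately, then (Δx)² = ⟨x²⟩ − ⟨x⟩².
Expand each integrand as polynomial × e^(−2αx²) and use ∫x^(2j)·e^(−2αx²) dx = (2j−1)!!/(4α)^j · √(π/(2α)), odd powers → 0; here √(π/(2α)) = 0.85475.
Normalization: ∫|φ|² dx = 0.58618.
⟨x⟩ = 0.0000 and ⟨x²⟩ = 0.075098.
(Δx)² = 0.075098 − (0.0000)² = 0.075098.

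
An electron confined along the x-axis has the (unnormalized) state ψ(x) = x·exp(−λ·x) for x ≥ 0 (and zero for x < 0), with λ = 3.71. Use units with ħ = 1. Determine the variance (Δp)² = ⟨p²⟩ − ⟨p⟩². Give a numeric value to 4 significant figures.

Compute ⟨p⟩ and ⟨p²⟩ separately; (Δp)² = ⟨p²⟩ − ⟨p⟩².
Differentiate x·exp(−λ·x) with the product rule; every integrand then reduces to terms xʲ·e^(−2λx) on [0, ∞), with ∫₀^∞ xʲ·e^(−2λx) dx = j!/(2λ)^(j+1).
Normalization: ∫|ψ|² dx = 0.0048957.
⟨p⟩ = 0.0000 and ⟨p²⟩ = 13.764.
(Δp)² = 13.764 − (0.0000)² = 13.764.

13.76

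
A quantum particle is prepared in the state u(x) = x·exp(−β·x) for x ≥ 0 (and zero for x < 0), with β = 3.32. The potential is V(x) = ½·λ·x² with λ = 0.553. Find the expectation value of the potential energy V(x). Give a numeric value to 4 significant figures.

⟨V⟩ = ∫ V(x)·|u|² dx / ∫|u|² dx.
Every integrand reduces to terms xʲ·e^(−2βx) on [0, ∞); use ∫₀^∞ xʲ·e^(−2βx) dx = j!/(2β)^(j+1).
State is unnormalized: ∫|u|² dx = 0.0068317, and ∫u*·V(x)·u dx = 0.00051412, so ⟨V⟩ = 0.00051412 / 0.0068317.
⟨V⟩ = 0.075256.

0.07526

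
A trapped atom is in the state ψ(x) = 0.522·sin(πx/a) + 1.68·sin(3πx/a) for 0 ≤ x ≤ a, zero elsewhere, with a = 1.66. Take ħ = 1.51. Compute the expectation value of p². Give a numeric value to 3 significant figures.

p² ψ = −ħ² d²ψ/dx²; ⟨p²⟩ = −ħ² ∫ ψ*·ψ'' dx / ∫|ψ|² dx.
d²/dx² sin(jπx/a) = −(jπ/a)²·sin(jπx/a); on 0 ≤ x ≤ a, ∫sin²(jπx/a) dx = a/2 and ∫sin(jπx/a)·sin(lπx/a) dx = 0 for j ≠ l, so only diagonal terms survive in ∫|ψ|² and ∫ψ·ψ″; ∫ψ·ψ′ dx = [ψ²/2] between the walls = 0.
State is unnormalized: ∫|ψ|² dx = 2.5688, and ∫ψ*·(−ħ² ψ'') dx = 174.02, so ⟨p²⟩ = 174.02 / 2.5688.
⟨p²⟩ = 67.747.

67.7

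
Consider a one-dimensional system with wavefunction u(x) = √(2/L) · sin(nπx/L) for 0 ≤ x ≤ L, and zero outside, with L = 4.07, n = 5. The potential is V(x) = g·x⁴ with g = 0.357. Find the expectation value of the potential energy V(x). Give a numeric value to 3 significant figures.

⟨V⟩ = ∫ V(x)·|u|² dx.
With sin²θ = (1 − cos2θ)/2 on 0 ≤ x ≤ L: ∫sin²(nπx/L) dx = L/2, ∫x·sin²(nπx/L) dx = L²/4, ∫x²·sin²(nπx/L) dx = L³·(1/6 − 1/(4n²π²)); higher powers xᵏ the same way, integrating xᵏ·cos(2nπx/L) by parts.
⟨V⟩ = 19.197.

19.2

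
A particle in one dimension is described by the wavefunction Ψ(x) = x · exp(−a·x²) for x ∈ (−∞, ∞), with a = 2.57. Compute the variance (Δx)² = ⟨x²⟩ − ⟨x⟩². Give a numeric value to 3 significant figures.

0.292

Compute ⟨x⟩ and ⟨x²⟩ separately, then (Δx)² = ⟨x²⟩ − ⟨x⟩².
Expand each integrand as polynomial × e^(−2ax²) and use ∫x^(2j)·e^(−2ax²) dx = (2j−1)!!/(4a)^j · √(π/(2a)), odd powers → 0; here √(π/(2a)) = 0.78180.
Normalization: ∫|Ψ|² dx = 0.076050.
⟨x⟩ = 0.0000 and ⟨x²⟩ = 0.29183.
(Δx)² = 0.29183 − (0.0000)² = 0.29183.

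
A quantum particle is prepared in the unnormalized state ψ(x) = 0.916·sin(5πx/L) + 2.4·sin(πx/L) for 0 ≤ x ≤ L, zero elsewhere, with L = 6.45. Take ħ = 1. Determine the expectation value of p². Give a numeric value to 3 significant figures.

0.961

p² ψ = −ħ² d²ψ/dx²; ⟨p²⟩ = −ħ² ∫ ψ*·ψ'' dx / ∫|ψ|² dx.
d²/dx² sin(jπx/L) = −(jπ/L)²·sin(jπx/L); on 0 ≤ x ≤ L, ∫sin²(jπx/L) dx = L/2 and ∫sin(jπx/L)·sin(lπx/L) dx = 0 for j ≠ l, so only diagonal terms survive in ∫|ψ|² and ∫ψ·ψ″; ∫ψ·ψ′ dx = [ψ²/2] between the walls = 0.
State is unnormalized: ∫|ψ|² dx = 21.282, and ∫ψ*·(−ħ² ψ'') dx = 20.456, so ⟨p²⟩ = 20.456 / 21.282.
⟨p²⟩ = 0.96117.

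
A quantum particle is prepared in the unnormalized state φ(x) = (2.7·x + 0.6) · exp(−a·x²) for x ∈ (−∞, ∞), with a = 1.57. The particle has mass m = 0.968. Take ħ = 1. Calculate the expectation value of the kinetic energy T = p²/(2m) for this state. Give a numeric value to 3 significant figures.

T = −(ħ²/2m) d²/dx², so ⟨T⟩ = −(ħ²/2m) ∫ φ*·φ'' dx / ∫|φ|² dx; with m = 0.968.
Expand each integrand as polynomial × e^(−2ax²) and use ∫x^(2j)·e^(−2ax²) dx = (2j−1)!!/(4a)^j · √(π/(2a)), odd powers → 0; here √(π/(2a)) = 1.0003. Differentiate with the product rule, d/dx e^(−ax²) = −2ax·e^(−ax²).
State is unnormalized: ∫|φ|² dx = 1.5212, and ∫φ*·(−ħ²/2m · φ'') dx = 3.1169, so ⟨T⟩ = 3.1169 / 1.5212.
⟨T⟩ = 2.0489.

2.05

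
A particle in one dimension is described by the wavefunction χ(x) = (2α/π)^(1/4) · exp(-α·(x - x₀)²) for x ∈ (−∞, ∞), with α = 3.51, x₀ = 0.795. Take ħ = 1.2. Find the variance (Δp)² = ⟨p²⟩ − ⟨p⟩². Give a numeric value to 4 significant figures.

Compute ⟨p⟩ and ⟨p²⟩ separately; (Δp)² = ⟨p²⟩ − ⟨p⟩².
Gaussian moments (u = x − x₀): ∫u^(2j)·e^(−2αu²) du = (2j−1)!!/(4α)^j · √(π/(2α)), odd powers integrate to 0; here √(π/(2α)) = 0.66897. Derivatives: d/dx e^(−αu²) = −2αu·e^(−αu²), d²/dx² e^(−αu²) = (4α²u² − 2α)·e^(−αu²).
⟨p⟩ = 0.0000 and ⟨p²⟩ = 5.0544.
(Δp)² = 5.0544 − (0.0000)² = 5.0544.

5.054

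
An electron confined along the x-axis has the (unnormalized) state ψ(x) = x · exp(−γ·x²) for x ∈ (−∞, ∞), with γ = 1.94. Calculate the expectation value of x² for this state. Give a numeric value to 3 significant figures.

⟨x²⟩ = ∫ x²·|ψ|² dx / ∫|ψ|² dx (integrals over the domain).
Expand each integrand as polynomial × e^(−2γx²) and use ∫x^(2j)·e^(−2γx²) dx = (2j−1)!!/(4γ)^j · √(π/(2γ)), odd powers → 0; here √(π/(2γ)) = 0.89983.
State is unnormalized: ∫|ψ|² dx = 0.11596, and ∫ψ*·x²·ψ dx = 0.044829, so ⟨x²⟩ = 0.044829 / 0.11596.
⟨x²⟩ = 0.38660.

0.387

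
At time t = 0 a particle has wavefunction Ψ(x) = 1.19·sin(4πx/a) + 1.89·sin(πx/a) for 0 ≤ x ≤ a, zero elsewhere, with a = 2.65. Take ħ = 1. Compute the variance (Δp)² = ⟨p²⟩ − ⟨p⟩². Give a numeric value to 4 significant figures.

7.390

Compute ⟨p⟩ and ⟨p²⟩ separately; (Δp)² = ⟨p²⟩ − ⟨p⟩².
d²/dx² sin(jπx/a) = −(jπ/a)²·sin(jπx/a); on 0 ≤ x ≤ a, ∫sin²(jπx/a) dx = a/2 and ∫sin(jπx/a)·sin(lπx/a) dx = 0 for j ≠ l, so only diagonal terms survive in ∫|Ψ|² and ∫Ψ·Ψ″; ∫Ψ·Ψ′ dx = [Ψ²/2] between the walls = 0.
Normalization: ∫|Ψ|² dx = 6.6094.
⟨p⟩ = 0.0000 and ⟨p²⟩ = 7.3902.
(Δp)² = 7.3902 − (0.0000)² = 7.3902.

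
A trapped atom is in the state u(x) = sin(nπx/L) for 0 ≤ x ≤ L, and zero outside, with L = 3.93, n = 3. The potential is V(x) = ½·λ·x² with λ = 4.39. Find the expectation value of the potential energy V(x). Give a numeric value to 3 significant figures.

⟨V⟩ = ∫ V(x)·|u|² dx / ∫|u|² dx.
With sin²θ = (1 − cos2θ)/2 on 0 ≤ x ≤ L: ∫sin²(nπx/L) dx = L/2, ∫x·sin²(nπx/L) dx = L²/4, ∫x²·sin²(nπx/L) dx = L³·(1/6 − 1/(4n²π²)); higher powers xᵏ the same way, integrating xᵏ·cos(2nπx/L) by parts.
State is unnormalized: ∫|u|² dx = 1.9650, and ∫u*·V(x)·u dx = 21.831, so ⟨V⟩ = 21.831 / 1.9650.
⟨V⟩ = 11.110.

11.1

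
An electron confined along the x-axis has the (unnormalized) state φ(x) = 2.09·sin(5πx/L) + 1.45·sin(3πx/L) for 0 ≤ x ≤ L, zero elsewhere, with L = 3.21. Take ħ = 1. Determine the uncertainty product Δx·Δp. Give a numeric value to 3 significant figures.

Δx = √(⟨x²⟩−⟨x⟩²), Δp = √(⟨p²⟩−⟨p⟩²).
On 0 ≤ x ≤ L (j ≠ l): ∫sin²(jπx/L) dx = L/2, ∫sin(jπx/L)·sin(lπx/L) dx = 0; diagonal moments ∫x·sin²(jπx/L) dx = L²/4, ∫x²·sin²(jπx/L) dx = L³·(1/6 − 1/(4j²π²)); cross terms ∫x·sin(jπx/L)·sin(lπx/L) dx = 0 for j + l even and −4jlL²/(π²(j² − l²)²) for j + l odd, ∫x²·sin(jπx/L)·sin(lπx/L) dx = (−1)^(j+l)·4jlL³/(π²(j² − l²)²); higher powers the same way via product-to-sum and parts. d²/dx² sin(jπx/L) = −(jπ/L)²·sin(jπx/L); on 0 ≤ x ≤ L, ∫sin²(jπx/L) dx = L/2 and ∫sin(jπx/L)·sin(lπx/L) dx = 0 for j ≠ l, so only diagonal terms survive in ∫|φ|² and ∫φ·φ″; ∫φ·φ′ dx = [φ²/2] between the walls = 0.
Normalization: ∫|φ|² dx = 10.385.
⟨x⟩ = 1.6050, ⟨x²⟩ = 3.8602 ⇒ Δx = 1.1332.
⟨p⟩ = 0.0000, ⟨p²⟩ = 18.966 ⇒ Δp = 4.3550.
Δx·Δp = 4.9351.

4.94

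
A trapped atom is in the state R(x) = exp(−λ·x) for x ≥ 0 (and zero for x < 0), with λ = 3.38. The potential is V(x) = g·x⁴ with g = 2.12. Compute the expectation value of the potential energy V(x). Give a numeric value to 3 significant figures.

0.0244

⟨V⟩ = ∫ V(x)·|R|² dx / ∫|R|² dx.
Every integrand reduces to terms xʲ·e^(−2λx) on [0, ∞); use ∫₀^∞ xʲ·e^(−2λx) dx = j!/(2λ)^(j+1).
State is unnormalized: ∫|R|² dx = 0.14793, and ∫R*·V(x)·R dx = 0.0036042, so ⟨V⟩ = 0.0036042 / 0.14793.
⟨V⟩ = 0.024365.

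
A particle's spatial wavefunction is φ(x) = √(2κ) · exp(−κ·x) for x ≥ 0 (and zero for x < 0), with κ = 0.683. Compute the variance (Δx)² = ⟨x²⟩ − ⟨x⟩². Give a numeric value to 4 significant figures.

0.5359

Compute ⟨x⟩ and ⟨x²⟩ separately, then (Δx)² = ⟨x²⟩ − ⟨x⟩².
Every integrand reduces to terms xʲ·e^(−2κx) on [0, ∞); use ∫₀^∞ xʲ·e^(−2κx) dx = j!/(2κ)^(j+1).
⟨x⟩ = 0.73206 and ⟨x²⟩ = 1.0718.
(Δx)² = 1.0718 − (0.73206)² = 0.53592.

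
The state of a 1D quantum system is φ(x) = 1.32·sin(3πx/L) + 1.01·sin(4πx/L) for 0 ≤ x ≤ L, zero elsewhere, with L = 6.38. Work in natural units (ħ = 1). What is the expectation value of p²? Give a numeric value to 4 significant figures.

2.809

p² φ = −ħ² d²φ/dx²; ⟨p²⟩ = −ħ² ∫ φ*·φ'' dx / ∫|φ|² dx.
d²/dx² sin(jπx/L) = −(jπ/L)²·sin(jπx/L); on 0 ≤ x ≤ L, ∫sin²(jπx/L) dx = L/2 and ∫sin(jπx/L)·sin(lπx/L) dx = 0 for j ≠ l, so only diagonal terms survive in ∫|φ|² and ∫φ·φ″; ∫φ·φ′ dx = [φ²/2] between the walls = 0.
State is unnormalized: ∫|φ|² dx = 8.8124, and ∫φ*·(−ħ² φ'') dx = 24.754, so ⟨p²⟩ = 24.754 / 8.8124.
⟨p²⟩ = 2.8090.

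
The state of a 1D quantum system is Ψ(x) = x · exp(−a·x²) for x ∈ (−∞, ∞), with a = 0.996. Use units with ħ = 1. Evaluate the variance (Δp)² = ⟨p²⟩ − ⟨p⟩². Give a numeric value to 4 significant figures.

2.988

Compute ⟨p⟩ and ⟨p²⟩ separately; (Δp)² = ⟨p²⟩ − ⟨p⟩².
Expand each integrand as polynomial × e^(−2ax²) and use ∫x^(2j)·e^(−2ax²) dx = (2j−1)!!/(4a)^j · √(π/(2a)), odd powers → 0; here √(π/(2a)) = 1.2558. Differentiate with the product rule, d/dx e^(−ax²) = −2ax·e^(−ax²).
Normalization: ∫|Ψ|² dx = 0.31522.
⟨p⟩ = 0.0000 and ⟨p²⟩ = 2.9880.
(Δp)² = 2.9880 − (0.0000)² = 2.9880.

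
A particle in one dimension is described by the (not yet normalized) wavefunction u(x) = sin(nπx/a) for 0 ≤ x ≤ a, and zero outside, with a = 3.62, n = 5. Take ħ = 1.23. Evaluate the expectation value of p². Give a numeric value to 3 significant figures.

p² u = −ħ² d²u/dx²; ⟨p²⟩ = −ħ² ∫ u*·u'' dx / ∫|u|² dx.
d/dx sin(nπx/a) = (nπ/a)·cos(nπx/a) and d²/dx² sin(nπx/a) = −(nπ/a)²·sin(nπx/a); on 0 ≤ x ≤ a, ∫sin²(nπx/a) dx = a/2 and ∫sin(nπx/a)·cos(nπx/a) dx = 0.
State is unnormalized: ∫|u|² dx = 1.8100, and ∫u*·(−ħ² u'') dx = 51.560, so ⟨p²⟩ = 51.560 / 1.8100.
⟨p²⟩ = 28.486.

28.5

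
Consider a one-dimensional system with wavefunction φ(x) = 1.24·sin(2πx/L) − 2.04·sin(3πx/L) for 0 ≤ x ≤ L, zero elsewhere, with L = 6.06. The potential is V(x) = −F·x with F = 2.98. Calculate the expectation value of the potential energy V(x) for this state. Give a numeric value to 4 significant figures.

-12.15

⟨V⟩ = ∫ V(x)·|φ|² dx / ∫|φ|² dx.
On 0 ≤ x ≤ L (j ≠ l): ∫sin²(jπx/L) dx = L/2, ∫sin(jπx/L)·sin(lπx/L) dx = 0; diagonal moments ∫x·sin²(jπx/L) dx = L²/4, ∫x²·sin²(jπx/L) dx = L³·(1/6 − 1/(4j²π²)); cross terms ∫x·sin(jπx/L)·sin(lπx/L) dx = 0 for j + l even and −4jlL²/(π²(j² − l²)²) for j + l odd, ∫x²·sin(jπx/L)·sin(lπx/L) dx = (−1)^(j+l)·4jlL³/(π²(j² − l²)²); higher powers the same way via product-to-sum and parts.
State is unnormalized: ∫|φ|² dx = 17.269, and ∫φ*·V(x)·φ dx = -209.78, so ⟨V⟩ = -209.78 / 17.269.
⟨V⟩ = -12.148.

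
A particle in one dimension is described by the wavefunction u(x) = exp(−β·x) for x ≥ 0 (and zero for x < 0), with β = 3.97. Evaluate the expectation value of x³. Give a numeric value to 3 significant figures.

0.0120

⟨x³⟩ = ∫ x³·|u|² dx / ∫|u|² dx (integrals over the domain).
Every integrand reduces to terms xʲ·e^(−2βx) on [0, ∞); use ∫₀^∞ xʲ·e^(−2βx) dx = j!/(2β)^(j+1).
State is unnormalized: ∫|u|² dx = 0.12594, and ∫u*·x³·u dx = 0.0015096, so ⟨x³⟩ = 0.0015096 / 0.12594.
⟨x³⟩ = 0.011986.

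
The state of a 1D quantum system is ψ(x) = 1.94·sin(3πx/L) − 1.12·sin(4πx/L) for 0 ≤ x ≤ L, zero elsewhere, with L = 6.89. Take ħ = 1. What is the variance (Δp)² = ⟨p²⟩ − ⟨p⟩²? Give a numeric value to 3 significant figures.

2.23

Compute ⟨p⟩ and ⟨p²⟩ separately; (Δp)² = ⟨p²⟩ − ⟨p⟩².
d²/dx² sin(jπx/L) = −(jπ/L)²·sin(jπx/L); on 0 ≤ x ≤ L, ∫sin²(jπx/L) dx = L/2 and ∫sin(jπx/L)·sin(lπx/L) dx = 0 for j ≠ l, so only diagonal terms survive in ∫|ψ|² and ∫ψ·ψ″; ∫ψ·ψ′ dx = [ψ²/2] between the walls = 0.
Normalization: ∫|ψ|² dx = 17.287.
⟨p⟩ = 0.0000 and ⟨p²⟩ = 2.2349.
(Δp)² = 2.2349 − (0.0000)² = 2.2349.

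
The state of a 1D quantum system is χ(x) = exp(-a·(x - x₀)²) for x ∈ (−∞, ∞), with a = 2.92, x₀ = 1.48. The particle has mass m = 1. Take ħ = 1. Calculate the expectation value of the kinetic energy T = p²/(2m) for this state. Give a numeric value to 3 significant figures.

T = −(ħ²/2m) d²/dx², so ⟨T⟩ = −(ħ²/2m) ∫ χ*·χ'' dx / ∫|χ|² dx; with m = 1.
Gaussian moments (u = x − x₀): ∫u^(2j)·e^(−2au²) du = (2j−1)!!/(4a)^j · √(π/(2a)), odd powers integrate to 0; here √(π/(2a)) = 0.73345. Derivatives: d/dx e^(−au²) = −2au·e^(−au²), d²/dx² e^(−au²) = (4a²u² − 2a)·e^(−au²).
State is unnormalized: ∫|χ|² dx = 0.73345, and ∫χ*·(−ħ²/2m · χ'') dx = 1.0708, so ⟨T⟩ = 1.0708 / 0.73345.
⟨T⟩ = 1.4600.

1.46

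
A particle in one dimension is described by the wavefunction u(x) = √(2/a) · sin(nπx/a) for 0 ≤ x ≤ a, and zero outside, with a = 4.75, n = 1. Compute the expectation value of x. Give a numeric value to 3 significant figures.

2.38

⟨x⟩ = ∫ x·|u|² dx (integrals over the domain).
With sin²θ = (1 − cos2θ)/2 on 0 ≤ x ≤ a: ∫sin²(nπx/a) dx = a/2, ∫x·sin²(nπx/a) dx = a²/4, ∫x²·sin²(nπx/a) dx = a³·(1/6 − 1/(4n²π²)); higher powers xᵏ the same way, integrating xᵏ·cos(2nπx/a) by parts.
⟨x⟩ = 2.3750.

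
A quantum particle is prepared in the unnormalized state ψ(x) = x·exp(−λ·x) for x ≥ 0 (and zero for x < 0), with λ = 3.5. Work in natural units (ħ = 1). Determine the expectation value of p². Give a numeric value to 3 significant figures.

p² ψ = −ħ² d²ψ/dx²; ⟨p²⟩ = −ħ² ∫ ψ*·ψ'' dx / ∫|ψ|² dx.
Differentiate x·exp(−λ·x) with the product rule; every integrand then reduces to terms xʲ·e^(−2λx) on [0, ∞), with ∫₀^∞ xʲ·e^(−2λx) dx = j!/(2λ)^(j+1).
State is unnormalized: ∫|ψ|² dx = 0.0058309, and ∫ψ*·(−ħ² ψ'') dx = 0.071429, so ⟨p²⟩ = 0.071429 / 0.0058309.
⟨p²⟩ = 12.250.

12.3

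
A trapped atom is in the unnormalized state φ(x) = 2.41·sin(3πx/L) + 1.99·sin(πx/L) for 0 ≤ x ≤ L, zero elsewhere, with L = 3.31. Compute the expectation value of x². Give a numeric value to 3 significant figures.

3.80

⟨x²⟩ = ∫ x²·|φ|² dx / ∫|φ|² dx (integrals over the domain).
On 0 ≤ x ≤ L (j ≠ l): ∫sin²(jπx/L) dx = L/2, ∫sin(jπx/L)·sin(lπx/L) dx = 0; diagonal moments ∫x·sin²(jπx/L) dx = L²/4, ∫x²·sin²(jπx/L) dx = L³·(1/6 − 1/(4j²π²)); cross terms ∫x·sin(jπx/L)·sin(lπx/L) dx = 0 for j + l even and −4jlL²/(π²(j² − l²)²) for j + l odd, ∫x²·sin(jπx/L)·sin(lπx/L) dx = (−1)^(j+l)·4jlL³/(π²(j² − l²)²); higher powers the same way via product-to-sum and parts.
State is unnormalized: ∫|φ|² dx = 16.166, and ∫φ*·x²·φ dx = 61.418, so ⟨x²⟩ = 61.418 / 16.166.
⟨x²⟩ = 3.7991.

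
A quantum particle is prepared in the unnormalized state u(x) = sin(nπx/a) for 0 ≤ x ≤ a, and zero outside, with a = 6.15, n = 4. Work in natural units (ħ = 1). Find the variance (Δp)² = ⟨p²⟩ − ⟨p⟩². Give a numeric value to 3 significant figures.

4.18

Compute ⟨p⟩ and ⟨p²⟩ separately; (Δp)² = ⟨p²⟩ − ⟨p⟩².
d/dx sin(nπx/a) = (nπ/a)·cos(nπx/a) and d²/dx² sin(nπx/a) = −(nπ/a)²·sin(nπx/a); on 0 ≤ x ≤ a, ∫sin²(nπx/a) dx = a/2 and ∫sin(nπx/a)·cos(nπx/a) dx = 0.
Normalization: ∫|u|² dx = 3.0750.
⟨p⟩ = 0.0000 and ⟨p²⟩ = 4.1751.
(Δp)² = 4.1751 − (0.0000)² = 4.1751.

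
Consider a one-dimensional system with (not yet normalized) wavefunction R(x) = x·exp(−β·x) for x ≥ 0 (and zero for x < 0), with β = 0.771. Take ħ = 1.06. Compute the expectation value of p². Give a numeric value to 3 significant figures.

0.668

p² R = −ħ² d²R/dx²; ⟨p²⟩ = −ħ² ∫ R*·R'' dx / ∫|R|² dx.
Differentiate x·exp(−β·x) with the product rule; every integrand then reduces to terms xʲ·e^(−2βx) on [0, ∞), with ∫₀^∞ xʲ·e^(−2βx) dx = j!/(2β)^(j+1).
State is unnormalized: ∫|R|² dx = 0.54548, and ∫R*·(−ħ² R'') dx = 0.36433, so ⟨p²⟩ = 0.36433 / 0.54548.
⟨p²⟩ = 0.66791.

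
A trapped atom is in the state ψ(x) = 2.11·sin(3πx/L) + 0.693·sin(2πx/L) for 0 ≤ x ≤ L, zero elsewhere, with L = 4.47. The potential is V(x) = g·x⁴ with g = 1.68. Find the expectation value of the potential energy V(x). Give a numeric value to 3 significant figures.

69.0

⟨V⟩ = ∫ V(x)·|ψ|² dx / ∫|ψ|² dx.
On 0 ≤ x ≤ L (j ≠ l): ∫sin²(jπx/L) dx = L/2, ∫sin(jπx/L)·sin(lπx/L) dx = 0; diagonal moments ∫x·sin²(jπx/L) dx = L²/4, ∫x²·sin²(jπx/L) dx = L³·(1/6 − 1/(4j²π²)); cross terms ∫x·sin(jπx/L)·sin(lπx/L) dx = 0 for j + l even and −4jlL²/(π²(j² − l²)²) for j + l odd, ∫x²·sin(jπx/L)·sin(lπx/L) dx = (−1)^(j+l)·4jlL³/(π²(j² − l²)²); higher powers the same way via product-to-sum and parts.
State is unnormalized: ∫|ψ|² dx = 11.024, and ∫ψ*·V(x)·ψ dx = 760.09, so ⟨V⟩ = 760.09 / 11.024.
⟨V⟩ = 68.950.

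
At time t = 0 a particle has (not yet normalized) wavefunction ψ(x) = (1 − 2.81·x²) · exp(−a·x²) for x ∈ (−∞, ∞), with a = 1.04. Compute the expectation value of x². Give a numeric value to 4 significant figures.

⟨x²⟩ = ∫ x²·|ψ|² dx / ∫|ψ|² dx (integrals over the domain).
Expand each integrand as polynomial × e^(−2ax²) and use ∫x^(2j)·e^(−2ax²) dx = (2j−1)!!/(4a)^j · √(π/(2a)), odd powers → 0; here √(π/(2a)) = 1.2290.
State is unnormalized: ∫|ψ|² dx = 1.2509, and ∫ψ*·x²·ψ dx = 1.1200, so ⟨x²⟩ = 1.1200 / 1.2509.
⟨x²⟩ = 0.89536.

0.8954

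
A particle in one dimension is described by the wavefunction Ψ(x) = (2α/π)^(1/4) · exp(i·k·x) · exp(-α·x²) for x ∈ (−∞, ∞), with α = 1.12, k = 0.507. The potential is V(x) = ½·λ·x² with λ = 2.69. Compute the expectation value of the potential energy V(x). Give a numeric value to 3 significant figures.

0.300

⟨V⟩ = ∫ V(x)·|Ψ|² dx.
Gaussian moments: ∫x^(2j)·e^(−2αx²) dx = (2j−1)!!/(4α)^j · √(π/(2α)), odd powers integrate to 0; here √(π/(2α)) = 1.1843.
⟨V⟩ = 0.30022.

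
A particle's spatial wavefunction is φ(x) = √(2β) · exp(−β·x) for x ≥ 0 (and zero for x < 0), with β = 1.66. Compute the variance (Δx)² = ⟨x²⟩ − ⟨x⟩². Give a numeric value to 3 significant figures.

Compute ⟨x⟩ and ⟨x²⟩ separately, then (Δx)² = ⟨x²⟩ − ⟨x⟩².
Every integrand reduces to terms xʲ·e^(−2βx) on [0, ∞); use ∫₀^∞ xʲ·e^(−2βx) dx = j!/(2β)^(j+1).
⟨x⟩ = 0.30120 and ⟨x²⟩ = 0.18145.
(Δx)² = 0.18145 − (0.30120)² = 0.090724.

0.0907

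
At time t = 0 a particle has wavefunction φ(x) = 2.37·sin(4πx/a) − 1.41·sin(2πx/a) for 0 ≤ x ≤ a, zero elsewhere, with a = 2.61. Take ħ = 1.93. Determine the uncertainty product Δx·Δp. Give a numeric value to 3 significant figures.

4.25

Δx = √(⟨x²⟩−⟨x⟩²), Δp = √(⟨p²⟩−⟨p⟩²).
On 0 ≤ x ≤ a (j ≠ l): ∫sin²(jπx/a) dx = a/2, ∫sin(jπx/a)·sin(lπx/a) dx = 0; diagonal moments ∫x·sin²(jπx/a) dx = a²/4, ∫x²·sin²(jπx/a) dx = a³·(1/6 − 1/(4j²π²)); cross terms ∫x·sin(jπx/a)·sin(lπx/a) dx = 0 for j + l even and −4jla²/(π²(j² − l²)²) for j + l odd, ∫x²·sin(jπx/a)·sin(lπx/a) dx = (−1)^(j+l)·4jla³/(π²(j² − l²)²); higher powers the same way via product-to-sum and parts. d²/dx² sin(jπx/a) = −(jπ/a)²·sin(jπx/a); on 0 ≤ x ≤ a, ∫sin²(jπx/a) dx = a/2 and ∫sin(jπx/a)·sin(lπx/a) dx = 0 for j ≠ l, so only diagonal terms survive in ∫|φ|² and ∫φ·φ″; ∫φ·φ′ dx = [φ²/2] between the walls = 0.
Normalization: ∫|φ|² dx = 9.9245.
⟨x⟩ = 1.3050, ⟨x²⟩ = 1.9626 ⇒ Δx = 0.50951.
⟨p⟩ = 0.0000, ⟨p²⟩ = 69.418 ⇒ Δp = 8.3318.
Δx·Δp = 4.2452.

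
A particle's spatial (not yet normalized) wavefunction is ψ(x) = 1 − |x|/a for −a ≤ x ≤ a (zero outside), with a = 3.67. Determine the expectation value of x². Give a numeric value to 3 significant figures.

1.35

⟨x²⟩ = ∫ x²·|ψ|² dx / ∫|ψ|² dx (integrals over the domain).
ψ is even, so ∫ over [−a, a] = 2∫₀ᵃ with ψ = 1 − x/a there: ∫₀ᵃ (1 − x/a)² dx = a/3, ∫₀ᵃ x²(1 − x/a)² dx = a³/30, ∫₀ᵃ x⁴(1 − x/a)² dx = a⁵/105.
State is unnormalized: ∫|ψ|² dx = 2.4467, and ∫ψ*·x²·ψ dx = 3.2954, so ⟨x²⟩ = 3.2954 / 2.4467.
⟨x²⟩ = 1.3469.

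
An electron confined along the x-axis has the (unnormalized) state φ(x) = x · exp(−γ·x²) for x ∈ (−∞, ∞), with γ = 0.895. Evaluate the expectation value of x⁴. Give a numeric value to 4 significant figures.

⟨x⁴⟩ = ∫ x⁴·|φ|² dx / ∫|φ|² dx (integrals over the domain).
Expand each integrand as polynomial × e^(−2γx²) and use ∫x^(2j)·e^(−2γx²) dx = (2j−1)!!/(4γ)^j · √(π/(2γ)), odd powers → 0; here √(π/(2γ)) = 1.3248.
State is unnormalized: ∫|φ|² dx = 0.37005, and ∫φ*·x⁴·φ dx = 0.43310, so ⟨x⁴⟩ = 0.43310 / 0.37005.
⟨x⁴⟩ = 1.1704.

1.170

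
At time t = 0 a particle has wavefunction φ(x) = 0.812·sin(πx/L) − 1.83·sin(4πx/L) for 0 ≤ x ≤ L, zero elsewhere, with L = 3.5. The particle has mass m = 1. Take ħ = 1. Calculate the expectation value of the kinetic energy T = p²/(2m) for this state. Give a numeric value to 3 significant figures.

T = −(ħ²/2m) d²/dx², so ⟨T⟩ = −(ħ²/2m) ∫ φ*·φ'' dx / ∫|φ|² dx; with m = 1.
d²/dx² sin(jπx/L) = −(jπ/L)²·sin(jπx/L); on 0 ≤ x ≤ L, ∫sin²(jπx/L) dx = L/2 and ∫sin(jπx/L)·sin(lπx/L) dx = 0 for j ≠ l, so only diagonal terms survive in ∫|φ|² and ∫φ·φ″; ∫φ·φ′ dx = [φ²/2] between the walls = 0.
State is unnormalized: ∫|φ|² dx = 7.0144, and ∫φ*·(−ħ²/2m · φ'') dx = 38.239, so ⟨T⟩ = 38.239 / 7.0144.
⟨T⟩ = 5.4515.

5.45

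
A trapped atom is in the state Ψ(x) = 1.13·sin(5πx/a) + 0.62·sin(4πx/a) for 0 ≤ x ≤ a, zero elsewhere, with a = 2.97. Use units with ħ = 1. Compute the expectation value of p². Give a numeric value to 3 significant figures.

25.6

p² Ψ = −ħ² d²Ψ/dx²; ⟨p²⟩ = −ħ² ∫ Ψ*·Ψ'' dx / ∫|Ψ|² dx.
d²/dx² sin(jπx/a) = −(jπ/a)²·sin(jπx/a); on 0 ≤ x ≤ a, ∫sin²(jπx/a) dx = a/2 and ∫sin(jπx/a)·sin(lπx/a) dx = 0 for j ≠ l, so only diagonal terms survive in ∫|Ψ|² and ∫Ψ·Ψ″; ∫Ψ·Ψ′ dx = [Ψ²/2] between the walls = 0.
State is unnormalized: ∫|Ψ|² dx = 2.4670, and ∫Ψ*·(−ħ² Ψ'') dx = 63.260, so ⟨p²⟩ = 63.260 / 2.4670.
⟨p²⟩ = 25.642.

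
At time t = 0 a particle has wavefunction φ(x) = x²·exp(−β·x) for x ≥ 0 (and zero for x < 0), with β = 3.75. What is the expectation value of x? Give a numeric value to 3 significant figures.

⟨x⟩ = ∫ x·|φ|² dx / ∫|φ|² dx (integrals over the domain).
Every integrand reduces to terms xʲ·e^(−2βx) on [0, ∞); use ∫₀^∞ xʲ·e^(−2βx) dx = j!/(2β)^(j+1).
State is unnormalized: ∫|φ|² dx = 0.0010114, and ∫φ*·x·φ dx = 0.00067424, so ⟨x⟩ = 0.00067424 / 0.0010114.
⟨x⟩ = 0.66667.

0.667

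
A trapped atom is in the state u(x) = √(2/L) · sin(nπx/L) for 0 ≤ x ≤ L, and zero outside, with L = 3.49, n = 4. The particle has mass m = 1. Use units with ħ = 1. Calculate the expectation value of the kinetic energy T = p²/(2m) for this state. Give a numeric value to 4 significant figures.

T = −(ħ²/2m) d²/dx², so ⟨T⟩ = −(ħ²/2m) ∫ u*·u'' dx; with m = 1.
d/dx sin(nπx/L) = (nπ/L)·cos(nπx/L) and d²/dx² sin(nπx/L) = −(nπ/L)²·sin(nπx/L); on 0 ≤ x ≤ L, ∫sin²(nπx/L) dx = L/2 and ∫sin(nπx/L)·cos(nπx/L) dx = 0.
⟨T⟩ = 6.4824.

6.482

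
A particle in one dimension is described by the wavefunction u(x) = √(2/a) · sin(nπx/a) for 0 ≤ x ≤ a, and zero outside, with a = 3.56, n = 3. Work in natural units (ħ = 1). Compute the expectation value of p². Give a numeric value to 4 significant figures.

p² u = −ħ² d²u/dx²; ⟨p²⟩ = −ħ² ∫ u*·u'' dx.
d/dx sin(nπx/a) = (nπ/a)·cos(nπx/a) and d²/dx² sin(nπx/a) = −(nπ/a)²·sin(nπx/a); on 0 ≤ x ≤ a, ∫sin²(nπx/a) dx = a/2 and ∫sin(nπx/a)·cos(nπx/a) dx = 0.
⟨p²⟩ = 7.0088.

7.009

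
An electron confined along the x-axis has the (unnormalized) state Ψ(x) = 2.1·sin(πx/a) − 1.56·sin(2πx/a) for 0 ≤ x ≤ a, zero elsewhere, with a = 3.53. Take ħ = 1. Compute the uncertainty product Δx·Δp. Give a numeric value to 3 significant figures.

Δx = √(⟨x²⟩−⟨x⟩²), Δp = √(⟨p²⟩−⟨p⟩²).
On 0 ≤ x ≤ a (j ≠ l): ∫sin²(jπx/a) dx = a/2, ∫sin(jπx/a)·sin(lπx/a) dx = 0; diagonal moments ∫x·sin²(jπx/a) dx = a²/4, ∫x²·sin²(jπx/a) dx = a³·(1/6 − 1/(4j²π²)); cross terms ∫x·sin(jπx/a)·sin(lπx/a) dx = 0 for j + l even and −4jla²/(π²(j² − l²)²) for j + l odd, ∫x²·sin(jπx/a)·sin(lπx/a) dx = (−1)^(j+l)·4jla³/(π²(j² − l²)²); higher powers the same way via product-to-sum and parts. d²/dx² sin(jπx/a) = −(jπ/a)²·sin(jπx/a); on 0 ≤ x ≤ a, ∫sin²(jπx/a) dx = a/2 and ∫sin(jπx/a)·sin(lπx/a) dx = 0 for j ≠ l, so only diagonal terms survive in ∫|Ψ|² and ∫Ψ·Ψ″; ∫Ψ·Ψ′ dx = [Ψ²/2] between the walls = 0.
Normalization: ∫|Ψ|² dx = 12.079.
⟨x⟩ = 2.3738, ⟨x²⟩ = 5.8396 ⇒ Δx = 0.45267.
⟨p⟩ = 0.0000, ⟨p²⟩ = 1.6370 ⇒ Δp = 1.2795.
Δx·Δp = 0.57918.

0.579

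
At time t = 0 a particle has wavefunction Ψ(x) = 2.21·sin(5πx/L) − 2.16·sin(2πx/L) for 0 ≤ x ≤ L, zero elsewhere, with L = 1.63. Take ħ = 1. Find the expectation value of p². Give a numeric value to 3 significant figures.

54.8

p² Ψ = −ħ² d²Ψ/dx²; ⟨p²⟩ = −ħ² ∫ Ψ*·Ψ'' dx / ∫|Ψ|² dx.
d²/dx² sin(jπx/L) = −(jπ/L)²·sin(jπx/L); on 0 ≤ x ≤ L, ∫sin²(jπx/L) dx = L/2 and ∫sin(jπx/L)·sin(lπx/L) dx = 0 for j ≠ l, so only diagonal terms survive in ∫|Ψ|² and ∫Ψ·Ψ″; ∫Ψ·Ψ′ dx = [Ψ²/2] between the walls = 0.
State is unnormalized: ∫|Ψ|² dx = 7.7830, and ∫Ψ*·(−ħ² Ψ'') dx = 426.16, so ⟨p²⟩ = 426.16 / 7.7830.
⟨p²⟩ = 54.756.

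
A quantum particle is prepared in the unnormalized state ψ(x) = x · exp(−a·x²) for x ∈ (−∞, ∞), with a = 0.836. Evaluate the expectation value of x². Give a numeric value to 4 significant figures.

0.8971

⟨x²⟩ = ∫ x²·|ψ|² dx / ∫|ψ|² dx (integrals over the domain).
Expand each integrand as polynomial × e^(−2ax²) and use ∫x^(2j)·e^(−2ax²) dx = (2j−1)!!/(4a)^j · √(π/(2a)), odd powers → 0; here √(π/(2a)) = 1.3707.
State is unnormalized: ∫|ψ|² dx = 0.40991, and ∫ψ*·x²·ψ dx = 0.36774, so ⟨x²⟩ = 0.36774 / 0.40991.
⟨x²⟩ = 0.89713.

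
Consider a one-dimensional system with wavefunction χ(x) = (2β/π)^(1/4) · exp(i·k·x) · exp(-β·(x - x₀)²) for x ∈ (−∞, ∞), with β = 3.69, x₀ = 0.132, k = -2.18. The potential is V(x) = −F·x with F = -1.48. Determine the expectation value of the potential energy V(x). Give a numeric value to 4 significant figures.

⟨V⟩ = ∫ V(x)·|χ|² dx.
Gaussian moments (u = x − x₀): ∫u^(2j)·e^(−2βu²) du = (2j−1)!!/(4β)^j · √(π/(2β)), odd powers integrate to 0; here √(π/(2β)) = 0.65245.
⟨V⟩ = 0.19536.

0.1954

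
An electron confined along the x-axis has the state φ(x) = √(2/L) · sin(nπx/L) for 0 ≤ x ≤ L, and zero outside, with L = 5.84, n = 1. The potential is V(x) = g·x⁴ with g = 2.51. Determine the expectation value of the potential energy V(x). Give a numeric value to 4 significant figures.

333.1

⟨V⟩ = ∫ V(x)·|φ|² dx.
With sin²θ = (1 − cos2θ)/2 on 0 ≤ x ≤ L: ∫sin²(nπx/L) dx = L/2, ∫x·sin²(nπx/L) dx = L²/4, ∫x²·sin²(nπx/L) dx = L³·(1/6 − 1/(4n²π²)); higher powers xᵏ the same way, integrating xᵏ·cos(2nπx/L) by parts.
⟨V⟩ = 333.06.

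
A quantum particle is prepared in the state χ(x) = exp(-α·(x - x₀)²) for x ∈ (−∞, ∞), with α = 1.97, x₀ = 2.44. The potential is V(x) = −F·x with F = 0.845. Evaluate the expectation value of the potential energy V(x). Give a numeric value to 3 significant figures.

⟨V⟩ = ∫ V(x)·|χ|² dx / ∫|χ|² dx.
Gaussian moments (u = x − x₀): ∫u^(2j)·e^(−2αu²) du = (2j−1)!!/(4α)^j · √(π/(2α)), odd powers integrate to 0; here √(π/(2α)) = 0.89295.
State is unnormalized: ∫|χ|² dx = 0.89295, and ∫χ*·V(x)·χ dx = -1.8411, so ⟨V⟩ = -1.8411 / 0.89295.
⟨V⟩ = -2.0618.

-2.06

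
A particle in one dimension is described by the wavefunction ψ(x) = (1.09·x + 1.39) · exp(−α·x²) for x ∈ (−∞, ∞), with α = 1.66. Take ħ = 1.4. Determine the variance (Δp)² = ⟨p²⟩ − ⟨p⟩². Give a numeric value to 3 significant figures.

Compute ⟨p⟩ and ⟨p²⟩ separately; (Δp)² = ⟨p²⟩ − ⟨p⟩².
Expand each integrand as polynomial × e^(−2αx²) and use ∫x^(2j)·e^(−2αx²) dx = (2j−1)!!/(4α)^j · √(π/(2α)), odd powers → 0; here √(π/(2α)) = 0.97276. Differentiate with the product rule, d/dx e^(−αx²) = −2αx·e^(−αx²).
Normalization: ∫|ψ|² dx = 2.0535.
⟨p⟩ = 0.0000 and ⟨p²⟩ = 3.8051.
(Δp)² = 3.8051 − (0.0000)² = 3.8051.

3.81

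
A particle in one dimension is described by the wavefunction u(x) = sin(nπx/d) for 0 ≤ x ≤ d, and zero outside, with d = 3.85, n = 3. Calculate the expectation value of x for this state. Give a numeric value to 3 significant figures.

1.93

⟨x⟩ = ∫ x·|u|² dx / ∫|u|² dx (integrals over the domain).
With sin²θ = (1 − cos2θ)/2 on 0 ≤ x ≤ d: ∫sin²(nπx/d) dx = d/2, ∫x·sin²(nπx/d) dx = d²/4, ∫x²·sin²(nπx/d) dx = d³·(1/6 − 1/(4n²π²)); higher powers xᵏ the same way, integrating xᵏ·cos(2nπx/d) by parts.
State is unnormalized: ∫|u|² dx = 1.9250, and ∫u*·x·u dx = 3.7056, so ⟨x⟩ = 3.7056 / 1.9250.
⟨x⟩ = 1.9250.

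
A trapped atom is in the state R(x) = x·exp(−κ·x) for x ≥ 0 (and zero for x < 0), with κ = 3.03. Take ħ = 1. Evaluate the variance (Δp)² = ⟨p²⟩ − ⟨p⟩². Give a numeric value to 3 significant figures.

Compute ⟨p⟩ and ⟨p²⟩ separately; (Δp)² = ⟨p²⟩ − ⟨p⟩².
Differentiate x·exp(−κ·x) with the product rule; every integrand then reduces to terms xʲ·e^(−2κx) on [0, ∞), with ∫₀^∞ xʲ·e^(−2κx) dx = j!/(2κ)^(j+1).
Normalization: ∫|R|² dx = 0.0089869.
⟨p⟩ = 0.0000 and ⟨p²⟩ = 9.1809.
(Δp)² = 9.1809 − (0.0000)² = 9.1809.

9.18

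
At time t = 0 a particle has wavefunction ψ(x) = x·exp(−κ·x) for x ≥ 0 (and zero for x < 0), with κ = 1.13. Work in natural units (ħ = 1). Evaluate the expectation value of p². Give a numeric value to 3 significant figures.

p² ψ = −ħ² d²ψ/dx²; ⟨p²⟩ = −ħ² ∫ ψ*·ψ'' dx / ∫|ψ|² dx.
Differentiate x·exp(−κ·x) with the product rule; every integrand then reduces to terms xʲ·e^(−2κx) on [0, ∞), with ∫₀^∞ xʲ·e^(−2κx) dx = j!/(2κ)^(j+1).
State is unnormalized: ∫|ψ|² dx = 0.17326, and ∫ψ*·(−ħ² ψ'') dx = 0.22124, so ⟨p²⟩ = 0.22124 / 0.17326.
⟨p²⟩ = 1.2769.

1.28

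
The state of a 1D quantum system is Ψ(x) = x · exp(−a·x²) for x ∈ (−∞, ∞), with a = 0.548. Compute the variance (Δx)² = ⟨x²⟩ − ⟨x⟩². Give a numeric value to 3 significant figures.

Compute ⟨x⟩ and ⟨x²⟩ separately, then (Δx)² = ⟨x²⟩ − ⟨x⟩².
Expand each integrand as polynomial × e^(−2ax²) and use ∫x^(2j)·e^(−2ax²) dx = (2j−1)!!/(4a)^j · √(π/(2a)), odd powers → 0; here √(π/(2a)) = 1.6930.
Normalization: ∫|Ψ|² dx = 0.77238.
⟨x⟩ = 0.0000 and ⟨x²⟩ = 1.3686.
(Δx)² = 1.3686 − (0.0000)² = 1.3686.

1.37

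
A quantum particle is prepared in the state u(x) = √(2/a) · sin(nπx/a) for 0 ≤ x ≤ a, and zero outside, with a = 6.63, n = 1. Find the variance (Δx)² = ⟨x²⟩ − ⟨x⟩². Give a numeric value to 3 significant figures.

1.44

Compute ⟨x⟩ and ⟨x²⟩ separately, then (Δx)² = ⟨x²⟩ − ⟨x⟩².
With sin²θ = (1 − cos2θ)/2 on 0 ≤ x ≤ a: ∫sin²(nπx/a) dx = a/2, ∫x·sin²(nπx/a) dx = a²/4, ∫x²·sin²(nπx/a) dx = a³·(1/6 − 1/(4n²π²)); higher powers xᵏ the same way, integrating xᵏ·cos(2nπx/a) by parts.
⟨x⟩ = 3.3150 and ⟨x²⟩ = 12.425.
(Δx)² = 12.425 − (3.3150)² = 1.4362.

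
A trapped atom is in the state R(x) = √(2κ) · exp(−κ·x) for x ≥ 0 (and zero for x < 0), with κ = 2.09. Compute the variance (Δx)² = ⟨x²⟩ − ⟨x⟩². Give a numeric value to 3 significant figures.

0.0572

Compute ⟨x⟩ and ⟨x²⟩ separately, then (Δx)² = ⟨x²⟩ − ⟨x⟩².
Every integrand reduces to terms xʲ·e^(−2κx) on [0, ∞); use ∫₀^∞ xʲ·e^(−2κx) dx = j!/(2κ)^(j+1).
⟨x⟩ = 0.23923 and ⟨x²⟩ = 0.11447.
(Δx)² = 0.11447 − (0.23923)² = 0.057233.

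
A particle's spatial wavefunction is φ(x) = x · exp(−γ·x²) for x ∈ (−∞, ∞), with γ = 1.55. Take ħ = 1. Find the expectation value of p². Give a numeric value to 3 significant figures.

4.65

p² φ = −ħ² d²φ/dx²; ⟨p²⟩ = −ħ² ∫ φ*·φ'' dx / ∫|φ|² dx.
Expand each integrand as polynomial × e^(−2γx²) and use ∫x^(2j)·e^(−2γx²) dx = (2j−1)!!/(4γ)^j · √(π/(2γ)), odd powers → 0; here √(π/(2γ)) = 1.0067. Differentiate with the product rule, d/dx e^(−γx²) = −2γx·e^(−γx²).
State is unnormalized: ∫|φ|² dx = 0.16237, and ∫φ*·(−ħ² φ'') dx = 0.75501, so ⟨p²⟩ = 0.75501 / 0.16237.
⟨p²⟩ = 4.6500.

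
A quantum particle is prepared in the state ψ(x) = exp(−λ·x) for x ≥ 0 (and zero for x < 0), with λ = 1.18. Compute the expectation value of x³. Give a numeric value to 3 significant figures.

0.456

⟨x³⟩ = ∫ x³·|ψ|² dx / ∫|ψ|² dx (integrals over the domain).
Every integrand reduces to terms xʲ·e^(−2λx) on [0, ∞); use ∫₀^∞ xʲ·e^(−2λx) dx = j!/(2λ)^(j+1).
State is unnormalized: ∫|ψ|² dx = 0.42373, and ∫ψ*·x³·ψ dx = 0.19342, so ⟨x³⟩ = 0.19342 / 0.42373.
⟨x³⟩ = 0.45647.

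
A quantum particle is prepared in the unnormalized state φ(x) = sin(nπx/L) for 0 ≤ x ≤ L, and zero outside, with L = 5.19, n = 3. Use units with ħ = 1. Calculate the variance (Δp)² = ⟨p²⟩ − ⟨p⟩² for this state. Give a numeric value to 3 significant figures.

Compute ⟨p⟩ and ⟨p²⟩ separately; (Δp)² = ⟨p²⟩ − ⟨p⟩².
d/dx sin(nπx/L) = (nπ/L)·cos(nπx/L) and d²/dx² sin(nπx/L) = −(nπ/L)²·sin(nπx/L); on 0 ≤ x ≤ L, ∫sin²(nπx/L) dx = L/2 and ∫sin(nπx/L)·cos(nπx/L) dx = 0.
Normalization: ∫|φ|² dx = 2.5950.
⟨p⟩ = 0.0000 and ⟨p²⟩ = 3.2977.
(Δp)² = 3.2977 − (0.0000)² = 3.2977.

3.30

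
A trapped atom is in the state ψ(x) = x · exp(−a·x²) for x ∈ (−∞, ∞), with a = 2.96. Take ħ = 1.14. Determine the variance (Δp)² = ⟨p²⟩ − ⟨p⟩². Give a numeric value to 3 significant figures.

11.5

Compute ⟨p⟩ and ⟨p²⟩ separately; (Δp)² = ⟨p²⟩ − ⟨p⟩².
Expand each integrand as polynomial × e^(−2ax²) and use ∫x^(2j)·e^(−2ax²) dx = (2j−1)!!/(4a)^j · √(π/(2a)), odd powers → 0; here √(π/(2a)) = 0.72847. Differentiate with the product rule, d/dx e^(−ax²) = −2ax·e^(−ax²).
Normalization: ∫|ψ|² dx = 0.061527.
⟨p⟩ = 0.0000 and ⟨p²⟩ = 11.540.
(Δp)² = 11.540 − (0.0000)² = 11.540.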